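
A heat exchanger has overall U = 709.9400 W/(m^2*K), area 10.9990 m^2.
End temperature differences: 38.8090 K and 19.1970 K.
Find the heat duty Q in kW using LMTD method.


LMTD = 27.8620 K
Q = 709.9400 * 10.9990 * 27.8620 = 217563.9334 W = 217.5639 kW

217.5639 kW


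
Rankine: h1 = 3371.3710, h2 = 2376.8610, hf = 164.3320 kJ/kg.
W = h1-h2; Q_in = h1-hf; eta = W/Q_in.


W = 994.5100 kJ/kg
Q_in = 3207.0390 kJ/kg
eta = 0.3101 = 31.0102%

eta = 31.0102%


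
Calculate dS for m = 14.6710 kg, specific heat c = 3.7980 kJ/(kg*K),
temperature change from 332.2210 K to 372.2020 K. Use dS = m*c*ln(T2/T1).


T2/T1 = 1.1203
ln(T2/T1) = 0.1136
dS = 14.6710 * 3.7980 * 0.1136 = 6.3319 kJ/K

6.3319 kJ/K


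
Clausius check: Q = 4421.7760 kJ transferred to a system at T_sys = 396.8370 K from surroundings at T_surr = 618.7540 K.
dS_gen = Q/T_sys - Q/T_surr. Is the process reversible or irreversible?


dS_sys = 4421.7760/396.8370 = 11.1425 kJ/K
dS_surr = -4421.7760/618.7540 = -7.1463 kJ/K
dS_gen = 11.1425 - 7.1463 = 3.9963 kJ/K (irreversible)

dS_gen = 3.9963 kJ/K, irreversible


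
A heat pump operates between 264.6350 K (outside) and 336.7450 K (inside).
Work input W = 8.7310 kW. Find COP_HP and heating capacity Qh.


COP = 336.7450 / 72.1100 = 4.6699
Qh = 4.6699 * 8.7310 = 40.7727 kW

COP = 4.6699, Qh = 40.7727 kW


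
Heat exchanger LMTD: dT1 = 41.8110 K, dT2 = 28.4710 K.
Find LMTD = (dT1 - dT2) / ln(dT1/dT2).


dT1/dT2 = 1.4685
ln(dT1/dT2) = 0.3843
LMTD = 13.3400 / 0.3843 = 34.7149 K

34.7149 K


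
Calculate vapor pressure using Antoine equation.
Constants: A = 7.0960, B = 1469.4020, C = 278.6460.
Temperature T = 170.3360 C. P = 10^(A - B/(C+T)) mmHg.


C+T = 448.9820
B/(C+T) = 3.2727
log10(P) = 7.0960 - 3.2727 = 3.8233
P = 10^3.8233 = 6656.6934 mmHg

6656.6934 mmHg


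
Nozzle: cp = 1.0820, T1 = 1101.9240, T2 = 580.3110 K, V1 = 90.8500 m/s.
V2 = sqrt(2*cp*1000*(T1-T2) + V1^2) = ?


dT = 521.6130 K
2*cp*1000*dT = 1128770.5320
V1^2 = 8253.7225
V2 = sqrt(1137024.2545) = 1066.3134 m/s

1066.3134 m/s


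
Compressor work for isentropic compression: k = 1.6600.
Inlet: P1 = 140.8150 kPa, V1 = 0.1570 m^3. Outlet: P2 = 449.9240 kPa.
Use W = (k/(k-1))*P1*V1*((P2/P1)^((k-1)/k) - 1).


(k-1)/k = 0.3976
(P2/P1)^exp = 1.5870
W = 2.5152 * 140.8150 * 0.1570 * (1.5870 - 1) = 32.6408 kJ

32.6408 kJ


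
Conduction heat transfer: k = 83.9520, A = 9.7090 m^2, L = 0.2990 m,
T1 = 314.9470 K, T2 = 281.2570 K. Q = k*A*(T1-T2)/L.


dT = 33.6900 K
Q = 83.9520 * 9.7090 * 33.6900 / 0.2990 = 91840.7392 W

91840.7392 W


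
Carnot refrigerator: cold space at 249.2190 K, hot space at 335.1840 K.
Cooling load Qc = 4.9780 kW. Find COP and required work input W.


COP = 249.2190 / 85.9650 = 2.8991
W = 4.9780 / 2.8991 = 1.7171 kW

COP = 2.8991, W = 1.7171 kW


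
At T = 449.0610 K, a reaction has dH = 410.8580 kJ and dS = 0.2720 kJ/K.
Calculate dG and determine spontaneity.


T*dS = 449.0610 * 0.2720 = 122.1446 kJ
dG = 410.8580 - 122.1446 = 288.7134 kJ (non-spontaneous)

dG = 288.7134 kJ, non-spontaneous


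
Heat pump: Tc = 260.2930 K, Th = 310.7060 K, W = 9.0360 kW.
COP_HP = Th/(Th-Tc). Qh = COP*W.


COP = 310.7060 / 50.4130 = 6.1632
Qh = 6.1632 * 9.0360 = 55.6908 kW

COP = 6.1632, Qh = 55.6908 kW


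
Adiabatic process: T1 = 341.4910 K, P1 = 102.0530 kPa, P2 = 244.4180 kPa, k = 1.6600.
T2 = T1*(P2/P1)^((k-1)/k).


(k-1)/k = 0.3976
(P2/P1)^exp = 1.4152
T2 = 341.4910 * 1.4152 = 483.2682 K

483.2682 K


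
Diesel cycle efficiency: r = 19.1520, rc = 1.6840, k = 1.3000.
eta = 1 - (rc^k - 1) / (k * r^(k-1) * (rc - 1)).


r^(k-1) = 2.4247
rc^k = 1.9690
eta = 0.5506 = 55.0574%

55.0574%


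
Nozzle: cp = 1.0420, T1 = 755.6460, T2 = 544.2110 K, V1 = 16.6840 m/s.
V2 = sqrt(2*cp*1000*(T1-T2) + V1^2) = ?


dT = 211.4350 K
2*cp*1000*dT = 440630.5400
V1^2 = 278.3559
V2 = sqrt(440908.8959) = 664.0097 m/s

664.0097 m/s


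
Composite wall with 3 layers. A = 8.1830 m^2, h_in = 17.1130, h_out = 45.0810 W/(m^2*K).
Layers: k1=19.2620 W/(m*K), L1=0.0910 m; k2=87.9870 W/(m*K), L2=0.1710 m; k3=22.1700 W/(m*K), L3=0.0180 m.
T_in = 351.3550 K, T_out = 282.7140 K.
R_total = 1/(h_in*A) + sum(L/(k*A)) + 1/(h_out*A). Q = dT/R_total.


R_conv_in = 1/(17.1130*8.1830) = 0.0071
R_1 = 0.0910/(19.2620*8.1830) = 0.0006
R_2 = 0.1710/(87.9870*8.1830) = 0.0002
R_3 = 0.0180/(22.1700*8.1830) = 9.9219e-05
R_conv_out = 1/(45.0810*8.1830) = 0.0027
R_total = 0.0108 K/W
Q = 68.6410 / 0.0108 = 6375.7974 W

R_total = 0.0108 K/W, Q = 6375.7974 W


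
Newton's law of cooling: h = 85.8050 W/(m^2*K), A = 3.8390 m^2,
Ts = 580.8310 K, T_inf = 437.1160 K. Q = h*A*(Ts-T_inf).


dT = 143.7150 K
Q = 85.8050 * 3.8390 * 143.7150 = 47340.4963 W

47340.4963 W


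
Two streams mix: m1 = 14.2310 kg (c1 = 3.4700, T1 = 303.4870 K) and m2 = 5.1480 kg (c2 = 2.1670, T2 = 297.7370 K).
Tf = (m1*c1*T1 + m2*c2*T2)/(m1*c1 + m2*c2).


num = 18308.1339
den = 60.5373
Tf = 302.4274 K

302.4274 K


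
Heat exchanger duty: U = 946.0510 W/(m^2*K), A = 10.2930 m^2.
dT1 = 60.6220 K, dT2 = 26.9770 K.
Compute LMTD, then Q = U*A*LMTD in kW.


LMTD = 41.5538 K
Q = 946.0510 * 10.2930 * 41.5538 = 404638.5758 W = 404.6386 kW

404.6386 kW


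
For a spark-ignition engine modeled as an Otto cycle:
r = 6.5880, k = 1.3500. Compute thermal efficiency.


r^(k-1) = 1.9345
eta = 1 - 1/1.9345 = 0.4831 = 48.3065%

48.3065%


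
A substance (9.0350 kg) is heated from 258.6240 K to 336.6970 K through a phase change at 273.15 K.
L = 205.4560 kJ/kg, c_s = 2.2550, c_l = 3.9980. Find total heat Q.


Q1 (sensible, solid) = 9.0350 * 2.2550 * 14.5260 = 295.9516 kJ
Q2 (latent) = 9.0350 * 205.4560 = 1856.2950 kJ
Q3 (sensible, liquid) = 9.0350 * 3.9980 * 63.5470 = 2295.4403 kJ
Q_total = 4447.6869 kJ

4447.6869 kJ


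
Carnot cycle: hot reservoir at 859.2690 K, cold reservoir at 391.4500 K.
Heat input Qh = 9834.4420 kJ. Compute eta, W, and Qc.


eta = 1 - 391.4500/859.2690 = 0.5444
W = 0.5444 * 9834.4420 = 5354.2474 kJ
Qc = 9834.4420 - 5354.2474 = 4480.1946 kJ

eta = 54.4438%, W = 5354.2474 kJ, Qc = 4480.1946 kJ


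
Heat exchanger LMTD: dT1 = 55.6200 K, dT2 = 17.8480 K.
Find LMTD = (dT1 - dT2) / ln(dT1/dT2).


dT1/dT2 = 3.1163
ln(dT1/dT2) = 1.1367
LMTD = 37.7720 / 1.1367 = 33.2309 K

33.2309 K


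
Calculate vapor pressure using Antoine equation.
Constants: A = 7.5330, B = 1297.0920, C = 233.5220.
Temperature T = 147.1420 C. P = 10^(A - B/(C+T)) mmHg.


C+T = 380.6640
B/(C+T) = 3.4074
log10(P) = 7.5330 - 3.4074 = 4.1256
P = 10^4.1256 = 13352.2380 mmHg

13352.2380 mmHg


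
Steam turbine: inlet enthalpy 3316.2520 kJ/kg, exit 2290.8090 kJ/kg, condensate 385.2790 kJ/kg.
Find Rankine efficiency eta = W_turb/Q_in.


W = 1025.4430 kJ/kg
Q_in = 2930.9730 kJ/kg
eta = 0.3499 = 34.9864%

eta = 34.9864%


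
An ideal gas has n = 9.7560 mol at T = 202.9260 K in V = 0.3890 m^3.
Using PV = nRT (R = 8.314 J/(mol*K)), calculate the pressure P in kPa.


P = nRT/V = 9.7560 * 8.314 * 202.9260 / 0.3890
= 16459.6087 / 0.3890 = 42312.6188 Pa = 42.3126 kPa

42.3126 kPa


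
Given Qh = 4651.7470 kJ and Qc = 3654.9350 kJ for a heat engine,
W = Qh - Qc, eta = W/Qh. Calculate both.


W = 4651.7470 - 3654.9350 = 996.8120 kJ
eta = 996.8120 / 4651.7470 = 0.2143 = 21.4288%

W = 996.8120 kJ, eta = 21.4288%


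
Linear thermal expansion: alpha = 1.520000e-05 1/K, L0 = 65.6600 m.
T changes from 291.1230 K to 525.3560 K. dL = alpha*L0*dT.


dT = 234.2330 K
dL = 1.520000e-05 * 65.6600 * 234.2330 = 0.233772 m
L_final = 65.893772 m

dL = 0.233772 m


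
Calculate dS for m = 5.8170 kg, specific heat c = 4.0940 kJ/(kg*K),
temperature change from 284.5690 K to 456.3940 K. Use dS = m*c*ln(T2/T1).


T2/T1 = 1.6038
ln(T2/T1) = 0.4724
dS = 5.8170 * 4.0940 * 0.4724 = 11.2497 kJ/K

11.2497 kJ/K


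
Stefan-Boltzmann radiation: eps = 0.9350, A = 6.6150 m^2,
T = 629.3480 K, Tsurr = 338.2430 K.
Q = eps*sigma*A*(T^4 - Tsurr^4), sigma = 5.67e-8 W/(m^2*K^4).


T^4 = 1.5688e+11
Tsurr^4 = 1.3089e+10
Q = 0.9350 * 5.67e-8 * 6.6150 * 1.4379e+11 = 50425.5783 W

50425.5783 W


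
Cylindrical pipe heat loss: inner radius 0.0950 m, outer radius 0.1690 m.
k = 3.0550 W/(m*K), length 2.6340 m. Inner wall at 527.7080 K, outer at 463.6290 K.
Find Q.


dT = 64.0790 K
ln(ro/ri) = 0.5760
Q = 2*pi*3.0550*2.6340*64.0790 / 0.5760 = 5624.4964 W

5624.4964 W


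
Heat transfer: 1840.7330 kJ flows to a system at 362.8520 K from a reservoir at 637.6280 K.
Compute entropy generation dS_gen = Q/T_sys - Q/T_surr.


dS_sys = 1840.7330/362.8520 = 5.0730 kJ/K
dS_surr = -1840.7330/637.6280 = -2.8868 kJ/K
dS_gen = 5.0730 - 2.8868 = 2.1861 kJ/K (irreversible)

dS_gen = 2.1861 kJ/K, irreversible


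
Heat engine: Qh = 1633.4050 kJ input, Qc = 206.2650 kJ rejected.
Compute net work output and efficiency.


W = 1633.4050 - 206.2650 = 1427.1400 kJ
eta = 1427.1400 / 1633.4050 = 0.8737 = 87.3721%

W = 1427.1400 kJ, eta = 87.3721%


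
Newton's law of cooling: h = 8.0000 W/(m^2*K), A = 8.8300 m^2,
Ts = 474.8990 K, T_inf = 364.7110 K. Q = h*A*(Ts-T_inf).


dT = 110.1880 K
Q = 8.0000 * 8.8300 * 110.1880 = 7783.6803 W

7783.6803 W


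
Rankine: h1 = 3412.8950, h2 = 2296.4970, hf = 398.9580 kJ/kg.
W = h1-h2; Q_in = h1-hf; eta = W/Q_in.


W = 1116.3980 kJ/kg
Q_in = 3013.9370 kJ/kg
eta = 0.3704 = 37.0412%

eta = 37.0412%


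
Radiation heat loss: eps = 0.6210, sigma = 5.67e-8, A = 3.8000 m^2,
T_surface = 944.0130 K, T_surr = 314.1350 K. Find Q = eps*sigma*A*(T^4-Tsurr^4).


T^4 = 7.9417e+11
Tsurr^4 = 9.7379e+09
Q = 0.6210 * 5.67e-8 * 3.8000 * 7.8443e+11 = 104957.1468 W

104957.1468 W


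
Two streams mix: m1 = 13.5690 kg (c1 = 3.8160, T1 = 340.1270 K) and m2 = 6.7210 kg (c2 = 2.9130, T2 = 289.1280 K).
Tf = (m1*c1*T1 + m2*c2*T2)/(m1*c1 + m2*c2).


num = 23272.1662
den = 71.3576
Tf = 326.1345 K

326.1345 K


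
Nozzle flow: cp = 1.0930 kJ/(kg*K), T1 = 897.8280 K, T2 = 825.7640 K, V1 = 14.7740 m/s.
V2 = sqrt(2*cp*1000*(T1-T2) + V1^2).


dT = 72.0640 K
2*cp*1000*dT = 157531.9040
V1^2 = 218.2711
V2 = sqrt(157750.1751) = 397.1778 m/s

397.1778 m/s


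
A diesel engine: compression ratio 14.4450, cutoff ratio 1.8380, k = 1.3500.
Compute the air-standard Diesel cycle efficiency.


r^(k-1) = 2.5463
rc^k = 2.2744
eta = 0.5576 = 55.7589%

55.7589%


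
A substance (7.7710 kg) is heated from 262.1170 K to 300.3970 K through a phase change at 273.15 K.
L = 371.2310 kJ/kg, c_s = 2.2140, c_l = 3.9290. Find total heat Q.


Q1 (sensible, solid) = 7.7710 * 2.2140 * 11.0330 = 189.8227 kJ
Q2 (latent) = 7.7710 * 371.2310 = 2884.8361 kJ
Q3 (sensible, liquid) = 7.7710 * 3.9290 * 27.2470 = 831.9125 kJ
Q_total = 3906.5713 kJ

3906.5713 kJ


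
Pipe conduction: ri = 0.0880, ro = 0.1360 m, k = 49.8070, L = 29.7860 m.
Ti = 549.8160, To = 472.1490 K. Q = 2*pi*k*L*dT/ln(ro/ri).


dT = 77.6670 K
ln(ro/ri) = 0.4353
Q = 2*pi*49.8070*29.7860*77.6670 / 0.4353 = 1663076.6704 W

1663076.6704 W


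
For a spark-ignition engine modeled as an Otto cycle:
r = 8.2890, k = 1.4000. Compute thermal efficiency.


r^(k-1) = 2.3302
eta = 1 - 1/2.3302 = 0.5709 = 57.0860%

57.0860%


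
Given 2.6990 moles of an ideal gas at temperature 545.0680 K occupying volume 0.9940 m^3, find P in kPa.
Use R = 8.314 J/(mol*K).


P = nRT/V = 2.6990 * 8.314 * 545.0680 / 0.9940
= 12231.0458 / 0.9940 = 12304.8750 Pa = 12.3049 kPa

12.3049 kPa


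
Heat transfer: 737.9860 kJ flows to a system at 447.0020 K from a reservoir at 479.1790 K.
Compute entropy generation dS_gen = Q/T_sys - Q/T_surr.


dS_sys = 737.9860/447.0020 = 1.6510 kJ/K
dS_surr = -737.9860/479.1790 = -1.5401 kJ/K
dS_gen = 1.6510 - 1.5401 = 0.1109 kJ/K (irreversible)

dS_gen = 0.1109 kJ/K, irreversible


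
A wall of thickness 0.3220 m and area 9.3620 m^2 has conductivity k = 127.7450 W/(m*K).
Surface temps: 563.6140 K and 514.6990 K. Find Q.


dT = 48.9150 K
Q = 127.7450 * 9.3620 * 48.9150 / 0.3220 = 181676.4912 W

181676.4912 W


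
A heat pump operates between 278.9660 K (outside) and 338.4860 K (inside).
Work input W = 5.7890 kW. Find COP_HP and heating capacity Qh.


COP = 338.4860 / 59.5200 = 5.6869
Qh = 5.6869 * 5.7890 = 32.9216 kW

COP = 5.6869, Qh = 32.9216 kW


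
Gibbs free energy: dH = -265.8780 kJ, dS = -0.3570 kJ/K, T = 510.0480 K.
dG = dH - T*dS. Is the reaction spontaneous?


T*dS = 510.0480 * -0.3570 = -182.0871 kJ
dG = -265.8780 + 182.0871 = -83.7909 kJ (spontaneous)

dG = -83.7909 kJ, spontaneous


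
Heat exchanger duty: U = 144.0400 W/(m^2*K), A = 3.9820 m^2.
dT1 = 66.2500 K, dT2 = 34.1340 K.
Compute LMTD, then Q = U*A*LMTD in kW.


LMTD = 48.4301 K
Q = 144.0400 * 3.9820 * 48.4301 = 27777.9124 W = 27.7779 kW

27.7779 kW


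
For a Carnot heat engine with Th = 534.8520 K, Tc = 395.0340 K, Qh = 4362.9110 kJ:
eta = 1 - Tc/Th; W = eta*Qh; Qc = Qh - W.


eta = 1 - 395.0340/534.8520 = 0.2614
W = 0.2614 * 4362.9110 = 1140.5276 kJ
Qc = 4362.9110 - 1140.5276 = 3222.3834 kJ

eta = 26.1414%, W = 1140.5276 kJ, Qc = 3222.3834 kJ


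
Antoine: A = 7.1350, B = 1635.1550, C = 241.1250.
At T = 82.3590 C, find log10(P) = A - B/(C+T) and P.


C+T = 323.4840
B/(C+T) = 5.0548
log10(P) = 7.1350 - 5.0548 = 2.0802
P = 10^2.0802 = 120.2749 mmHg

120.2749 mmHg


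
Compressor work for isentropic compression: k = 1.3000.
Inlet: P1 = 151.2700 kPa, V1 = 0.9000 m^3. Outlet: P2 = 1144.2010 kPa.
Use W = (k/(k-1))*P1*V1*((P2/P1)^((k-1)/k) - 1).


(k-1)/k = 0.2308
(P2/P1)^exp = 1.5951
W = 4.3333 * 151.2700 * 0.9000 * (1.5951 - 1) = 351.0820 kJ

351.0820 kJ


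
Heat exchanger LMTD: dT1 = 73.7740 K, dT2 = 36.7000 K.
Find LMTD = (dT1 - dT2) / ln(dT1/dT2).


dT1/dT2 = 2.0102
ln(dT1/dT2) = 0.6982
LMTD = 37.0740 / 0.6982 = 53.0971 K

53.0971 K


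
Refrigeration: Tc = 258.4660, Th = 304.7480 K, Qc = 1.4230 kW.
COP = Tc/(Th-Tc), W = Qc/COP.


COP = 258.4660 / 46.2820 = 5.5846
W = 1.4230 / 5.5846 = 0.2548 kW

COP = 5.5846, W = 0.2548 kW


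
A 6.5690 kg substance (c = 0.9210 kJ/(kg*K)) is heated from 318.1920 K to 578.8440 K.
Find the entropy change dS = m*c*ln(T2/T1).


T2/T1 = 1.8192
ln(T2/T1) = 0.5984
dS = 6.5690 * 0.9210 * 0.5984 = 3.6202 kJ/K

3.6202 kJ/K


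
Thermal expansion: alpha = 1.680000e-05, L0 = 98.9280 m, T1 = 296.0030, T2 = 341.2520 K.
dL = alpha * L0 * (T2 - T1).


dT = 45.2490 K
dL = 1.680000e-05 * 98.9280 * 45.2490 = 0.075203 m
L_final = 99.003203 m

dL = 0.075203 m


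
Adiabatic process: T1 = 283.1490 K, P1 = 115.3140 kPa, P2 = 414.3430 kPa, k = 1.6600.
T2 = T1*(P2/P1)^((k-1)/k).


(k-1)/k = 0.3976
(P2/P1)^exp = 1.6628
T2 = 283.1490 * 1.6628 = 470.8339 K

470.8339 K


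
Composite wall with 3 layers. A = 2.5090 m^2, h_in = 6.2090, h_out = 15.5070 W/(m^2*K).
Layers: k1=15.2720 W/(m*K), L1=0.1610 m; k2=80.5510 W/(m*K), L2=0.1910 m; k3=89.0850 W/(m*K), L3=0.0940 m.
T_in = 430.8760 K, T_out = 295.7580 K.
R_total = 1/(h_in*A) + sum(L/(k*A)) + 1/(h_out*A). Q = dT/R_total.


R_conv_in = 1/(6.2090*2.5090) = 0.0642
R_1 = 0.1610/(15.2720*2.5090) = 0.0042
R_2 = 0.1910/(80.5510*2.5090) = 0.0009
R_3 = 0.0940/(89.0850*2.5090) = 0.0004
R_conv_out = 1/(15.5070*2.5090) = 0.0257
R_total = 0.0955 K/W
Q = 135.1180 / 0.0955 = 1415.4238 W

R_total = 0.0955 K/W, Q = 1415.4238 W


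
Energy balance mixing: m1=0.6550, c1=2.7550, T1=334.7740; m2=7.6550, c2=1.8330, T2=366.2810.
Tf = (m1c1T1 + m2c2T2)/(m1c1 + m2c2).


num = 5743.6220
den = 15.8361
Tf = 362.6908 K

362.6908 K


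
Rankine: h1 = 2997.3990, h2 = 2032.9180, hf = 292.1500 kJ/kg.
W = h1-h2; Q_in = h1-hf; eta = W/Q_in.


W = 964.4810 kJ/kg
Q_in = 2705.2490 kJ/kg
eta = 0.3565 = 35.6522%

eta = 35.6522%


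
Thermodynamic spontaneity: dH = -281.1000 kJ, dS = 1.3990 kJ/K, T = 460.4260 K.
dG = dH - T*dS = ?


T*dS = 460.4260 * 1.3990 = 644.1360 kJ
dG = -281.1000 - 644.1360 = -925.2360 kJ (spontaneous)

dG = -925.2360 kJ, spontaneous


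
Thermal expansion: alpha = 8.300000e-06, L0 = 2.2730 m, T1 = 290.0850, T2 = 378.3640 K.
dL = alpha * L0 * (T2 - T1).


dT = 88.2790 K
dL = 8.300000e-06 * 2.2730 * 88.2790 = 0.001665 m
L_final = 2.274665 m

dL = 0.001665 m


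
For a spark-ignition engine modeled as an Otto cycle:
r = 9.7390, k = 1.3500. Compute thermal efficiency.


r^(k-1) = 2.2181
eta = 1 - 1/2.2181 = 0.5492 = 54.9163%

54.9163%


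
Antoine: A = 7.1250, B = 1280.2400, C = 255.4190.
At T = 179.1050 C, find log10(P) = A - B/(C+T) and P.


C+T = 434.5240
B/(C+T) = 2.9463
log10(P) = 7.1250 - 2.9463 = 4.1787
P = 10^4.1787 = 15090.2188 mmHg

15090.2188 mmHg


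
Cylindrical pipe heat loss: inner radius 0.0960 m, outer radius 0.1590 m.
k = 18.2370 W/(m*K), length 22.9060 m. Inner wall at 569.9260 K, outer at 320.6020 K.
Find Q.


dT = 249.3240 K
ln(ro/ri) = 0.5046
Q = 2*pi*18.2370*22.9060*249.3240 / 0.5046 = 1296991.7823 W

1296991.7823 W


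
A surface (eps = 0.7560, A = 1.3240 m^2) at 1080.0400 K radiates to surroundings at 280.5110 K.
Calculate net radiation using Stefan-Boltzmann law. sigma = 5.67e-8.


T^4 = 1.3607e+12
Tsurr^4 = 6.1916e+09
Q = 0.7560 * 5.67e-8 * 1.3240 * 1.3545e+12 = 76872.5910 W

76872.5910 W


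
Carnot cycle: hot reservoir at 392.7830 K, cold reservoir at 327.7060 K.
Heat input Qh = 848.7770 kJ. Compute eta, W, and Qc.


eta = 1 - 327.7060/392.7830 = 0.1657
W = 0.1657 * 848.7770 = 140.6269 kJ
Qc = 848.7770 - 140.6269 = 708.1501 kJ

eta = 16.5682%, W = 140.6269 kJ, Qc = 708.1501 kJ


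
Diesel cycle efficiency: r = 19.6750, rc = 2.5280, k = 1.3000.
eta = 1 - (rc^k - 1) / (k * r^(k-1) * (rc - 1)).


r^(k-1) = 2.4444
rc^k = 3.3390
eta = 0.5183 = 51.8296%

51.8296%


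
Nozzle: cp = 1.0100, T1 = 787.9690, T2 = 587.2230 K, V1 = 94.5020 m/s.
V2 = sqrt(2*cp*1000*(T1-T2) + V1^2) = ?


dT = 200.7460 K
2*cp*1000*dT = 405506.9200
V1^2 = 8930.6280
V2 = sqrt(414437.5480) = 643.7682 m/s

643.7682 m/s


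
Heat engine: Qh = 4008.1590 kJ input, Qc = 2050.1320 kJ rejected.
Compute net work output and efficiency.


W = 4008.1590 - 2050.1320 = 1958.0270 kJ
eta = 1958.0270 / 4008.1590 = 0.4885 = 48.8510%

W = 1958.0270 kJ, eta = 48.8510%


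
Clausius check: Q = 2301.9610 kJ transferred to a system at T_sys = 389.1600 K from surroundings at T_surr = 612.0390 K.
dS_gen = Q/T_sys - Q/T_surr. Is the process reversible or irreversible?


dS_sys = 2301.9610/389.1600 = 5.9152 kJ/K
dS_surr = -2301.9610/612.0390 = -3.7611 kJ/K
dS_gen = 5.9152 - 3.7611 = 2.1541 kJ/K (irreversible)

dS_gen = 2.1541 kJ/K, irreversible


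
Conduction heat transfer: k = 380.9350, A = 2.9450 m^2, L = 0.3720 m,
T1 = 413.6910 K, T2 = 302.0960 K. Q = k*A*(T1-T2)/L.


dT = 111.5950 K
Q = 380.9350 * 2.9450 * 111.5950 / 0.3720 = 336540.9938 W

336540.9938 W


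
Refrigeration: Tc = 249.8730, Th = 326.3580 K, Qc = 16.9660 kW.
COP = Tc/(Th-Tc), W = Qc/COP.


COP = 249.8730 / 76.4850 = 3.2670
W = 16.9660 / 3.2670 = 5.1932 kW

COP = 3.2670, W = 5.1932 kW


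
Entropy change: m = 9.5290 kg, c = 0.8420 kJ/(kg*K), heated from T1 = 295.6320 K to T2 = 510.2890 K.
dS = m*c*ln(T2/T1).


T2/T1 = 1.7261
ln(T2/T1) = 0.5459
dS = 9.5290 * 0.8420 * 0.5459 = 4.3797 kJ/K

4.3797 kJ/K


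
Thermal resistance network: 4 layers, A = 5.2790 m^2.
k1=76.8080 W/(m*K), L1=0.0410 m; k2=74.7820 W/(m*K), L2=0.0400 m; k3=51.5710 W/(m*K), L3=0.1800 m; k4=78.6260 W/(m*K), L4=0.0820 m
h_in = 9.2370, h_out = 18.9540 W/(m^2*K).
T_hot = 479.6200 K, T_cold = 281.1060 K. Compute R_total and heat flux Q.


R_conv_in = 1/(9.2370*5.2790) = 0.0205
R_1 = 0.0410/(76.8080*5.2790) = 0.0001
R_2 = 0.0400/(74.7820*5.2790) = 0.0001
R_3 = 0.1800/(51.5710*5.2790) = 0.0007
R_4 = 0.0820/(78.6260*5.2790) = 0.0002
R_conv_out = 1/(18.9540*5.2790) = 0.0100
R_total = 0.0316 K/W
Q = 198.5140 / 0.0316 = 6289.4368 W

R_total = 0.0316 K/W, Q = 6289.4368 W


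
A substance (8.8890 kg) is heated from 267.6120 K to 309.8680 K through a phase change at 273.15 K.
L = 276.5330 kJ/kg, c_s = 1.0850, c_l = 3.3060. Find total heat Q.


Q1 (sensible, solid) = 8.8890 * 1.0850 * 5.5380 = 53.4116 kJ
Q2 (latent) = 8.8890 * 276.5330 = 2458.1018 kJ
Q3 (sensible, liquid) = 8.8890 * 3.3060 * 36.7180 = 1079.0331 kJ
Q_total = 3590.5466 kJ

3590.5466 kJ


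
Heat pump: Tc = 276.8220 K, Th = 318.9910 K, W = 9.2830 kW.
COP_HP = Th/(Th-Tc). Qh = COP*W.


COP = 318.9910 / 42.1690 = 7.5646
Qh = 7.5646 * 9.2830 = 70.2220 kW

COP = 7.5646, Qh = 70.2220 kW


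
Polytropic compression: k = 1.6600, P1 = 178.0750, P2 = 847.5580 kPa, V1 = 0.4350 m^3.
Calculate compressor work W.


(k-1)/k = 0.3976
(P2/P1)^exp = 1.8595
W = 2.5152 * 178.0750 * 0.4350 * (1.8595 - 1) = 167.4547 kJ

167.4547 kJ


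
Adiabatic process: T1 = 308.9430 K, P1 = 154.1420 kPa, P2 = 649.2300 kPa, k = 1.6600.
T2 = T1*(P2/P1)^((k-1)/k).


(k-1)/k = 0.3976
(P2/P1)^exp = 1.7713
T2 = 308.9430 * 1.7713 = 547.2234 K

547.2234 K


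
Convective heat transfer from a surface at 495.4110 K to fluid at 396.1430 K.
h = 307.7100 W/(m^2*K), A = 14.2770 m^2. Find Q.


dT = 99.2680 K
Q = 307.7100 * 14.2770 * 99.2680 = 436101.7624 W

436101.7624 W


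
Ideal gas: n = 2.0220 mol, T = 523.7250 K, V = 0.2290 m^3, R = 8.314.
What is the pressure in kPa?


P = nRT/V = 2.0220 * 8.314 * 523.7250 / 0.2290
= 8804.2928 / 0.2290 = 38446.6934 Pa = 38.4467 kPa

38.4467 kPa


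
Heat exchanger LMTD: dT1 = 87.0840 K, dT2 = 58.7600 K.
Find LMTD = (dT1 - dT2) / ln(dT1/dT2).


dT1/dT2 = 1.4820
ln(dT1/dT2) = 0.3934
LMTD = 28.3240 / 0.3934 = 71.9958 K

71.9958 K


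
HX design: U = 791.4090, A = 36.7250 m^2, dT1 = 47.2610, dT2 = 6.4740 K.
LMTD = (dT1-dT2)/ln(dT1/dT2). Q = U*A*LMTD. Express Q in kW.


LMTD = 20.5177 K
Q = 791.4090 * 36.7250 * 20.5177 = 596337.2311 W = 596.3372 kW

596.3372 kW


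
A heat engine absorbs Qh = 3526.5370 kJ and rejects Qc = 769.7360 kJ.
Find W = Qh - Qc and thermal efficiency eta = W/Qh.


W = 3526.5370 - 769.7360 = 2756.8010 kJ
eta = 2756.8010 / 3526.5370 = 0.7817 = 78.1730%

W = 2756.8010 kJ, eta = 78.1730%


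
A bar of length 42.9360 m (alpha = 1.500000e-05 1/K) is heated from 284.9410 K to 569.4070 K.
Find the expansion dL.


dT = 284.4660 K
dL = 1.500000e-05 * 42.9360 * 284.4660 = 0.183207 m
L_final = 43.119207 m

dL = 0.183207 m


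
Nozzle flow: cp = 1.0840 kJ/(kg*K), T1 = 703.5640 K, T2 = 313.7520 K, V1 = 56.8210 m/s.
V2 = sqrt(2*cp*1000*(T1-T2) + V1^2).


dT = 389.8120 K
2*cp*1000*dT = 845112.4160
V1^2 = 3228.6260
V2 = sqrt(848341.0420) = 921.0543 m/s

921.0543 m/s


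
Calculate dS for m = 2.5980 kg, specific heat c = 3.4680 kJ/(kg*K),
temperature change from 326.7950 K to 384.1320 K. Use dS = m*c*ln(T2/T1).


T2/T1 = 1.1755
ln(T2/T1) = 0.1617
dS = 2.5980 * 3.4680 * 0.1617 = 1.4565 kJ/K

1.4565 kJ/K


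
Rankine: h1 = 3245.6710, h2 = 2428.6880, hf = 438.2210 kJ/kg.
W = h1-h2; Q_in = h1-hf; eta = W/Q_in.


W = 816.9830 kJ/kg
Q_in = 2807.4500 kJ/kg
eta = 0.2910 = 29.1005%

eta = 29.1005%


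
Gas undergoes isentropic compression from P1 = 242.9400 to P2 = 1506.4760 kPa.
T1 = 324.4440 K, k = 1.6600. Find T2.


(k-1)/k = 0.3976
(P2/P1)^exp = 2.0657
T2 = 324.4440 * 2.0657 = 670.2171 K

670.2171 K


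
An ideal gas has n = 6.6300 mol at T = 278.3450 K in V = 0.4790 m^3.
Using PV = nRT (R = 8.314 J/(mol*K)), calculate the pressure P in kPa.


P = nRT/V = 6.6300 * 8.314 * 278.3450 / 0.4790
= 15342.8830 / 0.4790 = 32031.0710 Pa = 32.0311 kPa

32.0311 kPa


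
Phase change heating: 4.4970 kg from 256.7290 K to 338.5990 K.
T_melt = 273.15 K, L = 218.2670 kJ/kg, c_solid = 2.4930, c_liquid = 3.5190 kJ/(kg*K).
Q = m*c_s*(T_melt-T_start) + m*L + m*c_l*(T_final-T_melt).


Q1 (sensible, solid) = 4.4970 * 2.4930 * 16.4210 = 184.0962 kJ
Q2 (latent) = 4.4970 * 218.2670 = 981.5467 kJ
Q3 (sensible, liquid) = 4.4970 * 3.5190 * 65.4490 = 1035.7267 kJ
Q_total = 2201.3696 kJ

2201.3696 kJ


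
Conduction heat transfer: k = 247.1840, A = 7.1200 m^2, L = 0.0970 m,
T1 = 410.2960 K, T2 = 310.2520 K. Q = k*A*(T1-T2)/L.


dT = 100.0440 K
Q = 247.1840 * 7.1200 * 100.0440 / 0.0970 = 1815179.8536 W

1815179.8536 W


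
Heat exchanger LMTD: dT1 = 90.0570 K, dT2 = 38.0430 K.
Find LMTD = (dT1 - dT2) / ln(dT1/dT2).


dT1/dT2 = 2.3672
ln(dT1/dT2) = 0.8617
LMTD = 52.0140 / 0.8617 = 60.3603 K

60.3603 K


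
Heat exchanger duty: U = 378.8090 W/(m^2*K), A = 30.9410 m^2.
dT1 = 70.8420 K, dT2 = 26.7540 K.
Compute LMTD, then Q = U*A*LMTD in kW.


LMTD = 45.2757 K
Q = 378.8090 * 30.9410 * 45.2757 = 530663.8597 W = 530.6639 kW

530.6639 kW


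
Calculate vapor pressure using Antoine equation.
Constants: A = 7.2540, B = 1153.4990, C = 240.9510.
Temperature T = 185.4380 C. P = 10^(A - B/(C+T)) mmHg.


C+T = 426.3890
B/(C+T) = 2.7053
log10(P) = 7.2540 - 2.7053 = 4.5487
P = 10^4.5487 = 35377.4216 mmHg

35377.4216 mmHg


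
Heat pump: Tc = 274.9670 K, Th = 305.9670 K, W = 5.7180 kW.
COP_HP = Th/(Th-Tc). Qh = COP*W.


COP = 305.9670 / 31.0000 = 9.8699
Qh = 9.8699 * 5.7180 = 56.4361 kW

COP = 9.8699, Qh = 56.4361 kW


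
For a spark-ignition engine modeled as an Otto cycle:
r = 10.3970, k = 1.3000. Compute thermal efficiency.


r^(k-1) = 2.0187
eta = 1 - 1/2.0187 = 0.5046 = 50.4632%

50.4632%


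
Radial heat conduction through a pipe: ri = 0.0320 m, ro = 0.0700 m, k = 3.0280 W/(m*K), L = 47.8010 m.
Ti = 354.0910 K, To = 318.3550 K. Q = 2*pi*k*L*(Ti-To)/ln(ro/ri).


dT = 35.7360 K
ln(ro/ri) = 0.7828
Q = 2*pi*3.0280*47.8010*35.7360 / 0.7828 = 41519.3363 W

41519.3363 W


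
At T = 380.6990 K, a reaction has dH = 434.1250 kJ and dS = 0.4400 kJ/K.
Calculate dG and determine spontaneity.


T*dS = 380.6990 * 0.4400 = 167.5076 kJ
dG = 434.1250 - 167.5076 = 266.6174 kJ (non-spontaneous)

dG = 266.6174 kJ, non-spontaneous


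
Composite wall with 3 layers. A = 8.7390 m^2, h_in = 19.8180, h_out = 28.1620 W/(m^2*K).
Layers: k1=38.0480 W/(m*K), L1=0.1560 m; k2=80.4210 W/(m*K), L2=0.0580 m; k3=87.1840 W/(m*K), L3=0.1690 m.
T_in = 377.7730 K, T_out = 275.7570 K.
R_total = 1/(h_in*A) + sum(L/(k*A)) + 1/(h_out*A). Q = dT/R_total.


R_conv_in = 1/(19.8180*8.7390) = 0.0058
R_1 = 0.1560/(38.0480*8.7390) = 0.0005
R_2 = 0.0580/(80.4210*8.7390) = 8.2527e-05
R_3 = 0.1690/(87.1840*8.7390) = 0.0002
R_conv_out = 1/(28.1620*8.7390) = 0.0041
R_total = 0.0106 K/W
Q = 102.0160 / 0.0106 = 9614.3597 W

R_total = 0.0106 K/W, Q = 9614.3597 W


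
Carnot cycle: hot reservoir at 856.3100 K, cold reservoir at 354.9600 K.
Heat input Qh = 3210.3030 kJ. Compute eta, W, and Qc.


eta = 1 - 354.9600/856.3100 = 0.5855
W = 0.5855 * 3210.3030 = 1879.5593 kJ
Qc = 3210.3030 - 1879.5593 = 1330.7437 kJ

eta = 58.5477%, W = 1879.5593 kJ, Qc = 1330.7437 kJ


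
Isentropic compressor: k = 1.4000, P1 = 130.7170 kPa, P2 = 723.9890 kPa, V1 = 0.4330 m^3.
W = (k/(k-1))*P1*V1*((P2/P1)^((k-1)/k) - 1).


(k-1)/k = 0.2857
(P2/P1)^exp = 1.6308
W = 3.5000 * 130.7170 * 0.4330 * (1.6308 - 1) = 124.9620 kJ

124.9620 kJ


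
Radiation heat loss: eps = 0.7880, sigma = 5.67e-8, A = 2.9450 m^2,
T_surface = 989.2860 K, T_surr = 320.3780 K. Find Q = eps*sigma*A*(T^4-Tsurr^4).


T^4 = 9.5783e+11
Tsurr^4 = 1.0535e+10
Q = 0.7880 * 5.67e-8 * 2.9450 * 9.4729e+11 = 124646.0862 W

124646.0862 W


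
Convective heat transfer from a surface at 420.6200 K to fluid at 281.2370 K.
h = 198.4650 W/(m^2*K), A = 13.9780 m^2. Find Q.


dT = 139.3830 K
Q = 198.4650 * 13.9780 * 139.3830 = 386668.4811 W

386668.4811 W


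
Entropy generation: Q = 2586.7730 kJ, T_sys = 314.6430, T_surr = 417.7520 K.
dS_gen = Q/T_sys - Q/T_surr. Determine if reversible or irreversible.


dS_sys = 2586.7730/314.6430 = 8.2213 kJ/K
dS_surr = -2586.7730/417.7520 = -6.1921 kJ/K
dS_gen = 8.2213 - 6.1921 = 2.0292 kJ/K (irreversible)

dS_gen = 2.0292 kJ/K, irreversible


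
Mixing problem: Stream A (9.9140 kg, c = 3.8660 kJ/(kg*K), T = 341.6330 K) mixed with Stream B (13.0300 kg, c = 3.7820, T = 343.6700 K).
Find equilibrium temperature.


num = 30029.8190
den = 87.6070
Tf = 342.7788 K

342.7788 K


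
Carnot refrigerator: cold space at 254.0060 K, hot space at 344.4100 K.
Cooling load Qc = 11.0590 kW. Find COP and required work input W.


COP = 254.0060 / 90.4040 = 2.8097
W = 11.0590 / 2.8097 = 3.9360 kW

COP = 2.8097, W = 3.9360 kW


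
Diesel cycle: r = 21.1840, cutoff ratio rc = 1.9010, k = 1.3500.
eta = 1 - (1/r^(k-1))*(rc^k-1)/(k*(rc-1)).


r^(k-1) = 2.9114
rc^k = 2.3803
eta = 0.6102 = 61.0236%

61.0236%


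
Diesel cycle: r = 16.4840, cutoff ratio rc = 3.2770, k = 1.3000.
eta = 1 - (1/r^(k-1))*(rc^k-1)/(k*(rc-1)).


r^(k-1) = 2.3180
rc^k = 4.6786
eta = 0.4639 = 46.3880%

46.3880%


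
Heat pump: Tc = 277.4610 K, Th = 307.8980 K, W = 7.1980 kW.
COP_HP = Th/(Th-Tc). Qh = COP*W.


COP = 307.8980 / 30.4370 = 10.1159
Qh = 10.1159 * 7.1980 = 72.8143 kW

COP = 10.1159, Qh = 72.8143 kW


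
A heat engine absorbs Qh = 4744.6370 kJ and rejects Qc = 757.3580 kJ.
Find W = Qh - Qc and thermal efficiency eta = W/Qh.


W = 4744.6370 - 757.3580 = 3987.2790 kJ
eta = 3987.2790 / 4744.6370 = 0.8404 = 84.0376%

W = 3987.2790 kJ, eta = 84.0376%


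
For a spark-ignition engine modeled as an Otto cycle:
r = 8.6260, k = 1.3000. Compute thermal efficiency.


r^(k-1) = 1.9087
eta = 1 - 1/1.9087 = 0.4761 = 47.6089%

47.6089%


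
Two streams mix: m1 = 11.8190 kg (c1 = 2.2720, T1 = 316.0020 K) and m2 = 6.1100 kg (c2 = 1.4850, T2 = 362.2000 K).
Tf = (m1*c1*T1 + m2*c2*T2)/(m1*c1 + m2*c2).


num = 11771.8958
den = 35.9261
Tf = 327.6696 K

327.6696 K


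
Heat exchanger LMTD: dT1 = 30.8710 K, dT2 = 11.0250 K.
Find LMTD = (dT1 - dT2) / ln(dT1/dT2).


dT1/dT2 = 2.8001
ln(dT1/dT2) = 1.0297
LMTD = 19.8460 / 1.0297 = 19.2745 K

19.2745 K


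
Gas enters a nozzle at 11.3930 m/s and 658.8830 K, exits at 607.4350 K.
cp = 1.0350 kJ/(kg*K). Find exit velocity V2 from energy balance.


dT = 51.4480 K
2*cp*1000*dT = 106497.3600
V1^2 = 129.8004
V2 = sqrt(106627.1604) = 326.5381 m/s

326.5381 m/s


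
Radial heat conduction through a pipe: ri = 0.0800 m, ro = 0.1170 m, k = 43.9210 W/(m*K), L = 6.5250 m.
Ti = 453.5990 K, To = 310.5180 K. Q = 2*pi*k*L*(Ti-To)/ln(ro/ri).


dT = 143.0810 K
ln(ro/ri) = 0.3801
Q = 2*pi*43.9210*6.5250*143.0810 / 0.3801 = 677739.2854 W

677739.2854 W


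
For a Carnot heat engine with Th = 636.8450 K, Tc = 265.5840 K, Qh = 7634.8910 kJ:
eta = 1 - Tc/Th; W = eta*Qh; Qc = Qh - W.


eta = 1 - 265.5840/636.8450 = 0.5830
W = 0.5830 * 7634.8910 = 4450.9061 kJ
Qc = 7634.8910 - 4450.9061 = 3183.9849 kJ

eta = 58.2969%, W = 4450.9061 kJ, Qc = 3183.9849 kJ


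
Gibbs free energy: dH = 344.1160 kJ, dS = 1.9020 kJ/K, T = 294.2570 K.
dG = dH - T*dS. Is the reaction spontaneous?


T*dS = 294.2570 * 1.9020 = 559.6768 kJ
dG = 344.1160 - 559.6768 = -215.5608 kJ (spontaneous)

dG = -215.5608 kJ, spontaneous


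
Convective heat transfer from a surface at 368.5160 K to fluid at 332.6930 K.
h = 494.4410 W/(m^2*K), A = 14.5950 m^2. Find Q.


dT = 35.8230 K
Q = 494.4410 * 14.5950 * 35.8230 = 258511.8934 W

258511.8934 W


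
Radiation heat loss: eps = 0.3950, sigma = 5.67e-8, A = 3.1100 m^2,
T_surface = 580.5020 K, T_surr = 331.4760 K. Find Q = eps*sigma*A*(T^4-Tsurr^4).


T^4 = 1.1356e+11
Tsurr^4 = 1.2073e+10
Q = 0.3950 * 5.67e-8 * 3.1100 * 1.0148e+11 = 7068.7077 W

7068.7077 W


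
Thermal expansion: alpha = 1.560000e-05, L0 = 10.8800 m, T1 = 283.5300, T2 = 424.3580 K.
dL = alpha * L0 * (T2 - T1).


dT = 140.8280 K
dL = 1.560000e-05 * 10.8800 * 140.8280 = 0.023902 m
L_final = 10.903902 m

dL = 0.023902 m


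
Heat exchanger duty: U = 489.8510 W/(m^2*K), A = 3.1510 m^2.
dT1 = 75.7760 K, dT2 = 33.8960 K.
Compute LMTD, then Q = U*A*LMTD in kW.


LMTD = 52.0582 K
Q = 489.8510 * 3.1510 * 52.0582 = 80352.8595 W = 80.3529 kW

80.3529 kW


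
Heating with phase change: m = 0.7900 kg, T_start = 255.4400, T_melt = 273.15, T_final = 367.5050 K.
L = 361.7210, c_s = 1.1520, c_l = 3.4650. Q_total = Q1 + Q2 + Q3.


Q1 (sensible, solid) = 0.7900 * 1.1520 * 17.7100 = 16.1175 kJ
Q2 (latent) = 0.7900 * 361.7210 = 285.7596 kJ
Q3 (sensible, liquid) = 0.7900 * 3.4650 * 94.3550 = 258.2827 kJ
Q_total = 560.1598 kJ

560.1598 kJ


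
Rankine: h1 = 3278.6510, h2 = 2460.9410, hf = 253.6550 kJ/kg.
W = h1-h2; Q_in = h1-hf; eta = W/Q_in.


W = 817.7100 kJ/kg
Q_in = 3024.9960 kJ/kg
eta = 0.2703 = 27.0318%

eta = 27.0318%


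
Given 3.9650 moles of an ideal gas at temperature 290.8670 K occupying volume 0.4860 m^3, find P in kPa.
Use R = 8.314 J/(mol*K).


P = nRT/V = 3.9650 * 8.314 * 290.8670 / 0.4860
= 9588.4336 / 0.4860 = 19729.2872 Pa = 19.7293 kPa

19.7293 kPa


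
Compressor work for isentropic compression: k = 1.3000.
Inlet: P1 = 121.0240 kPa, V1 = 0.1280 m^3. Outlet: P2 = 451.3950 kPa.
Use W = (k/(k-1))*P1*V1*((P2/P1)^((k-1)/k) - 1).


(k-1)/k = 0.2308
(P2/P1)^exp = 1.3550
W = 4.3333 * 121.0240 * 0.1280 * (1.3550 - 1) = 23.8279 kJ

23.8279 kJ


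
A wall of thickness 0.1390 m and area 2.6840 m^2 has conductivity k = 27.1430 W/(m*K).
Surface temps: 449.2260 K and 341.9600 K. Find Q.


dT = 107.2660 K
Q = 27.1430 * 2.6840 * 107.2660 / 0.1390 = 56219.5861 W

56219.5861 W


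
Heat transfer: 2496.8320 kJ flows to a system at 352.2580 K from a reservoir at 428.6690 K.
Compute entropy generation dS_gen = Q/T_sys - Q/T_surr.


dS_sys = 2496.8320/352.2580 = 7.0881 kJ/K
dS_surr = -2496.8320/428.6690 = -5.8246 kJ/K
dS_gen = 7.0881 - 5.8246 = 1.2635 kJ/K (irreversible)

dS_gen = 1.2635 kJ/K, irreversible


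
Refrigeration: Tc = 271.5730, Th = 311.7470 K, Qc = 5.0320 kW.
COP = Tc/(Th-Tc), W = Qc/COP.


COP = 271.5730 / 40.1740 = 6.7599
W = 5.0320 / 6.7599 = 0.7444 kW

COP = 6.7599, W = 0.7444 kW


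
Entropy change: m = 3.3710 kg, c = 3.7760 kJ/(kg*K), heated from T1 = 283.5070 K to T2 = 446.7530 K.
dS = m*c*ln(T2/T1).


T2/T1 = 1.5758
ln(T2/T1) = 0.4548
dS = 3.3710 * 3.7760 * 0.4548 = 5.7887 kJ/K

5.7887 kJ/K


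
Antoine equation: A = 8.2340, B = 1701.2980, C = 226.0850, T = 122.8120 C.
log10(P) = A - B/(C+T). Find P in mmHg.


C+T = 348.8970
B/(C+T) = 4.8762
log10(P) = 8.2340 - 4.8762 = 3.3578
P = 10^3.3578 = 2279.1952 mmHg

2279.1952 mmHg


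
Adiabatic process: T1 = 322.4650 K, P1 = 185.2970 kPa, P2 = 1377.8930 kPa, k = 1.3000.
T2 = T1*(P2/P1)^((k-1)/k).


(k-1)/k = 0.2308
(P2/P1)^exp = 1.5888
T2 = 322.4650 * 1.5888 = 512.3452 K

512.3452 K


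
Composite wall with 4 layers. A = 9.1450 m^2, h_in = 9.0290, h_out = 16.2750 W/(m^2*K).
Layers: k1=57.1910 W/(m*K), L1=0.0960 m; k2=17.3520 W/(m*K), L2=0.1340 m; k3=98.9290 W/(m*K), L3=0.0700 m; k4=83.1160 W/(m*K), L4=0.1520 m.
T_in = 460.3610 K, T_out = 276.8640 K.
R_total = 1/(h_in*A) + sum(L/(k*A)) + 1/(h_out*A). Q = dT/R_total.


R_conv_in = 1/(9.0290*9.1450) = 0.0121
R_1 = 0.0960/(57.1910*9.1450) = 0.0002
R_2 = 0.1340/(17.3520*9.1450) = 0.0008
R_3 = 0.0700/(98.9290*9.1450) = 7.7373e-05
R_4 = 0.1520/(83.1160*9.1450) = 0.0002
R_conv_out = 1/(16.2750*9.1450) = 0.0067
R_total = 0.0201 K/W
Q = 183.4970 / 0.0201 = 9113.2865 W

R_total = 0.0201 K/W, Q = 9113.2865 W


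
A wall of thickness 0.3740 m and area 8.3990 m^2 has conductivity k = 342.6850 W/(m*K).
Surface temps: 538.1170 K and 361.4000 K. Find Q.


dT = 176.7170 K
Q = 342.6850 * 8.3990 * 176.7170 / 0.3740 = 1359970.2378 W

1359970.2378 W


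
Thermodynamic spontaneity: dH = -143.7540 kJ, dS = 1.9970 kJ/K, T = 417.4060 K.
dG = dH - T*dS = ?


T*dS = 417.4060 * 1.9970 = 833.5598 kJ
dG = -143.7540 - 833.5598 = -977.3138 kJ (spontaneous)

dG = -977.3138 kJ, spontaneous


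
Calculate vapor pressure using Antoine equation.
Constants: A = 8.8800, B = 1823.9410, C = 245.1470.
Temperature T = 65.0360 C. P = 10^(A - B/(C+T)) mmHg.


C+T = 310.1830
B/(C+T) = 5.8802
log10(P) = 8.8800 - 5.8802 = 2.9998
P = 10^2.9998 = 999.5179 mmHg

999.5179 mmHg


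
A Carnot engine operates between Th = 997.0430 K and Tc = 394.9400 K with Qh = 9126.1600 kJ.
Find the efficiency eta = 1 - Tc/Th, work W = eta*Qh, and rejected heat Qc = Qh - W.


eta = 1 - 394.9400/997.0430 = 0.6039
W = 0.6039 * 9126.1600 = 5511.1849 kJ
Qc = 9126.1600 - 5511.1849 = 3614.9751 kJ

eta = 60.3889%, W = 5511.1849 kJ, Qc = 3614.9751 kJ


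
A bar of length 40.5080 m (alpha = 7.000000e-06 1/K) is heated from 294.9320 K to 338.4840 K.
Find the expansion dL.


dT = 43.5520 K
dL = 7.000000e-06 * 40.5080 * 43.5520 = 0.012349 m
L_final = 40.520349 m

dL = 0.012349 m


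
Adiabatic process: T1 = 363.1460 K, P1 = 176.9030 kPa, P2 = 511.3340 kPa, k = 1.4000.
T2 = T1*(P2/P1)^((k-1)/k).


(k-1)/k = 0.2857
(P2/P1)^exp = 1.3543
T2 = 363.1460 * 1.3543 = 491.7981 K

491.7981 K


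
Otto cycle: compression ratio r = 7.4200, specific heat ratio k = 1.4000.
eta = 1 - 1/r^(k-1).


r^(k-1) = 2.2293
eta = 1 - 1/2.2293 = 0.5514 = 55.1422%

55.1422%


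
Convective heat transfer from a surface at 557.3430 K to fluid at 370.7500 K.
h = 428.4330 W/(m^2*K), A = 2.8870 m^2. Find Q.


dT = 186.5930 K
Q = 428.4330 * 2.8870 * 186.5930 = 230794.2826 W

230794.2826 W


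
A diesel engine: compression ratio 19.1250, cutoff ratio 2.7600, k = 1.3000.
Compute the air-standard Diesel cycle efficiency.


r^(k-1) = 2.4237
rc^k = 3.7427
eta = 0.5054 = 50.5419%

50.5419%


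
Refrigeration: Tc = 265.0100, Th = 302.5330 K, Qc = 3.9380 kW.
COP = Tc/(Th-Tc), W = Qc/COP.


COP = 265.0100 / 37.5230 = 7.0626
W = 3.9380 / 7.0626 = 0.5576 kW

COP = 7.0626, W = 0.5576 kW


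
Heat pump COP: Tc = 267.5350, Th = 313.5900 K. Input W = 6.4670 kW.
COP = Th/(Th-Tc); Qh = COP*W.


COP = 313.5900 / 46.0550 = 6.8090
Qh = 6.8090 * 6.4670 = 44.0340 kW

COP = 6.8090, Qh = 44.0340 kW


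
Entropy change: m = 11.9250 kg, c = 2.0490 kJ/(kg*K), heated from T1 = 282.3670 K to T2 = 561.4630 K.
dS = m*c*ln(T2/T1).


T2/T1 = 1.9884
ln(T2/T1) = 0.6873
dS = 11.9250 * 2.0490 * 0.6873 = 16.7946 kJ/K

16.7946 kJ/K


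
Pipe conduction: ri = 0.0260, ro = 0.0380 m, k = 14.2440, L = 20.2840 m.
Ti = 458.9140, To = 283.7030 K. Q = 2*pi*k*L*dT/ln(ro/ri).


dT = 175.2110 K
ln(ro/ri) = 0.3795
Q = 2*pi*14.2440*20.2840*175.2110 / 0.3795 = 838159.9409 W

838159.9409 W


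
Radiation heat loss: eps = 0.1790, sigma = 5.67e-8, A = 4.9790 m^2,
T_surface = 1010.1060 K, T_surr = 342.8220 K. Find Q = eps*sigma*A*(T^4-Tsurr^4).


T^4 = 1.0410e+12
Tsurr^4 = 1.3813e+10
Q = 0.1790 * 5.67e-8 * 4.9790 * 1.0272e+12 = 51909.3048 W

51909.3048 W


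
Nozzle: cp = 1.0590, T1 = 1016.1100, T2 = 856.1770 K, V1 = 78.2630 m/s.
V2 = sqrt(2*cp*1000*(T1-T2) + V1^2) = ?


dT = 159.9330 K
2*cp*1000*dT = 338738.0940
V1^2 = 6125.0972
V2 = sqrt(344863.1912) = 587.2505 m/s

587.2505 m/s


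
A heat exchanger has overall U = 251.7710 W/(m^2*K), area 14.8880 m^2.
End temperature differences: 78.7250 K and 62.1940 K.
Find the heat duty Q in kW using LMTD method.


LMTD = 70.1351 K
Q = 251.7710 * 14.8880 * 70.1351 = 262892.0726 W = 262.8921 kW

262.8921 kW


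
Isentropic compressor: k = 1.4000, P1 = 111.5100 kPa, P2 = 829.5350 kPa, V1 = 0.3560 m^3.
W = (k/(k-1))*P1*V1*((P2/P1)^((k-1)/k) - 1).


(k-1)/k = 0.2857
(P2/P1)^exp = 1.7742
W = 3.5000 * 111.5100 * 0.3560 * (1.7742 - 1) = 107.5704 kJ

107.5704 kJ


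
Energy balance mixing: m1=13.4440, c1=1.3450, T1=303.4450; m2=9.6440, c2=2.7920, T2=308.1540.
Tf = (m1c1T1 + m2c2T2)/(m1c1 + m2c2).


num = 13784.3165
den = 45.0082
Tf = 306.2621 K

306.2621 K


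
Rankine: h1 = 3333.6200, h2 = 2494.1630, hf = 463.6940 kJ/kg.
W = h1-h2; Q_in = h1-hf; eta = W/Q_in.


W = 839.4570 kJ/kg
Q_in = 2869.9260 kJ/kg
eta = 0.2925 = 29.2501%

eta = 29.2501%


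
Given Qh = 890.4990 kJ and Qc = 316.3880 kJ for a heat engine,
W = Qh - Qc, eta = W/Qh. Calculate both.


W = 890.4990 - 316.3880 = 574.1110 kJ
eta = 574.1110 / 890.4990 = 0.6447 = 64.4707%

W = 574.1110 kJ, eta = 64.4707%


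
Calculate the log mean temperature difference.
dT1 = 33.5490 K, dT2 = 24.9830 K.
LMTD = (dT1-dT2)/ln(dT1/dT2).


dT1/dT2 = 1.3429
ln(dT1/dT2) = 0.2948
LMTD = 8.5660 / 0.2948 = 29.0559 K

29.0559 K
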